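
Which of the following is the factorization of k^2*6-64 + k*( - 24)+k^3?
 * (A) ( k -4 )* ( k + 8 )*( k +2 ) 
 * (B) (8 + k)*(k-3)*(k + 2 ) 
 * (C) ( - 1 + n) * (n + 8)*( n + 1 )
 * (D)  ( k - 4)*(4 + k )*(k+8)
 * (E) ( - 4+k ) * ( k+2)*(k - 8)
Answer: A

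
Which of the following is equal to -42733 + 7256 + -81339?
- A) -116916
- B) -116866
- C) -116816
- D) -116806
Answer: C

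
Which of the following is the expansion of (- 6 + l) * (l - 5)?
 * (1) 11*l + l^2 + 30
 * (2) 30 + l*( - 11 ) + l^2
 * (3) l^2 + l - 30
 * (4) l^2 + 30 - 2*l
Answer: 2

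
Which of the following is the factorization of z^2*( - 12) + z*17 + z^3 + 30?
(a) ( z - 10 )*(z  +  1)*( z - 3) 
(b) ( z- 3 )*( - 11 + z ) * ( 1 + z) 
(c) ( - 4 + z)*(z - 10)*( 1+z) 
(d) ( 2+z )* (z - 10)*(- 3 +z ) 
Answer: a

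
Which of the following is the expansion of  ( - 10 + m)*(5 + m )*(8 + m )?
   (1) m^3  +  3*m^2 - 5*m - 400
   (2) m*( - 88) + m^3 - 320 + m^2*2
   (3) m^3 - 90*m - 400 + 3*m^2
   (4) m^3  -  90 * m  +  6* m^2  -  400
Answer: 3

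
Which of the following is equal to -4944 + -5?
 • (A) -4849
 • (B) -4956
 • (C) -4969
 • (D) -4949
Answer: D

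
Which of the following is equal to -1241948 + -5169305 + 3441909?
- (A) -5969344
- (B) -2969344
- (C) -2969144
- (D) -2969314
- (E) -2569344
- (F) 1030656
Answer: B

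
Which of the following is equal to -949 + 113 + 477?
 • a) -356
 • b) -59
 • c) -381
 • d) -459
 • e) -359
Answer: e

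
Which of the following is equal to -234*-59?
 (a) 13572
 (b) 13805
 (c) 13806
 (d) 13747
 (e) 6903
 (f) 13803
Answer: c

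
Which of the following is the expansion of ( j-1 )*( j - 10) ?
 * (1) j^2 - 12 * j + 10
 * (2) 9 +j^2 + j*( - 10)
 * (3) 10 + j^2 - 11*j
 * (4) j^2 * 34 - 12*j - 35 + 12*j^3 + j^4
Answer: 3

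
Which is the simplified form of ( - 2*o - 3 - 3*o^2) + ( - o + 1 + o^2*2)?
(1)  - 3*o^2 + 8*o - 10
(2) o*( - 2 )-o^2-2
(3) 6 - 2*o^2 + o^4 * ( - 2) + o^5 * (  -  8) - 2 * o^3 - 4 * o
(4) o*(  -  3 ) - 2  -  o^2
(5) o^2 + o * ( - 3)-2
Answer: 4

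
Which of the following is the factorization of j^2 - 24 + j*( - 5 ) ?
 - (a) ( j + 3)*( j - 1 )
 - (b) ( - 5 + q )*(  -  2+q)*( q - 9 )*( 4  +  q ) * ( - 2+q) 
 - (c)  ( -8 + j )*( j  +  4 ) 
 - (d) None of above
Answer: d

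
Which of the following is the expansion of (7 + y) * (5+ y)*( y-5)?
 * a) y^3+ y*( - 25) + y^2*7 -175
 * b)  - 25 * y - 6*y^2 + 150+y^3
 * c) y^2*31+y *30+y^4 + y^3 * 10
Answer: a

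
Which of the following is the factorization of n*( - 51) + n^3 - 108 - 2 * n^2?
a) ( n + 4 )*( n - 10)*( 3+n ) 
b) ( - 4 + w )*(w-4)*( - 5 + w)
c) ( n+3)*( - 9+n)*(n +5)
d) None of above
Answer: d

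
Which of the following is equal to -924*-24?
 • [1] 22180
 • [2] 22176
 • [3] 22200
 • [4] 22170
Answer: 2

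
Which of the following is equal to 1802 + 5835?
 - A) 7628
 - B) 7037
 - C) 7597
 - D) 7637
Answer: D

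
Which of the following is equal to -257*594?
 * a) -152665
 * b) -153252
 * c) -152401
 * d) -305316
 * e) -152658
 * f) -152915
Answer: e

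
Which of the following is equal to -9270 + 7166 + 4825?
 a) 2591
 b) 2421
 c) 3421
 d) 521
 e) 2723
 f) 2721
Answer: f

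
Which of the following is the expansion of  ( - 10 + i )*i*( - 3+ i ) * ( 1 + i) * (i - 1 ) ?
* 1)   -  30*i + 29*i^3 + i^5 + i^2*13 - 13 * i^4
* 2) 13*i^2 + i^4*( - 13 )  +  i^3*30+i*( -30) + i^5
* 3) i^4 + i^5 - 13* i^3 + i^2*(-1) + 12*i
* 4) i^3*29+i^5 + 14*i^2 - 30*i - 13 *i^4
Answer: 1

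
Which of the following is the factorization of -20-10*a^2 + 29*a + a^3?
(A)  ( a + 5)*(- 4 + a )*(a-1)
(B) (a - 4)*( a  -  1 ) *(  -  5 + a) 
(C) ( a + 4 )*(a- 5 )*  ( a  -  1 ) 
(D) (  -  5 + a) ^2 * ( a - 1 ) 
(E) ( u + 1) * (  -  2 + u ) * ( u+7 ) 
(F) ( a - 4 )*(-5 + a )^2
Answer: B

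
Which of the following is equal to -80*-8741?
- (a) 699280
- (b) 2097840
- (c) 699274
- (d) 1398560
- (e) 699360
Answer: a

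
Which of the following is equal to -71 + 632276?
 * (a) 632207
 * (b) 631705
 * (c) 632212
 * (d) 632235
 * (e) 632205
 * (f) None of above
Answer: e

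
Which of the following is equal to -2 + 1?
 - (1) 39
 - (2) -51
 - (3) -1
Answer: 3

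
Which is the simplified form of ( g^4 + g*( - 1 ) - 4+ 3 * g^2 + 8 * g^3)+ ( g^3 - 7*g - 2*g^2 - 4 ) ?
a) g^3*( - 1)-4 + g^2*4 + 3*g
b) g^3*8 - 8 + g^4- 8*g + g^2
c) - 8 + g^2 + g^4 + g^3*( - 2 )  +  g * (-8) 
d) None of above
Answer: d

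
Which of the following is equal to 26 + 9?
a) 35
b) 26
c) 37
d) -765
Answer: a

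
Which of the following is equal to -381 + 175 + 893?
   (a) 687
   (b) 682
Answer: a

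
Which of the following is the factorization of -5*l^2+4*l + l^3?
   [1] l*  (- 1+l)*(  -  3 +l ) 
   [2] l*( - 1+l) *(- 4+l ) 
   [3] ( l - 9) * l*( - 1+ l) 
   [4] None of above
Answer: 2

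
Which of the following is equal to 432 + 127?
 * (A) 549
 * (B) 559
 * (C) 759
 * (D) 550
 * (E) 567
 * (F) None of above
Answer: B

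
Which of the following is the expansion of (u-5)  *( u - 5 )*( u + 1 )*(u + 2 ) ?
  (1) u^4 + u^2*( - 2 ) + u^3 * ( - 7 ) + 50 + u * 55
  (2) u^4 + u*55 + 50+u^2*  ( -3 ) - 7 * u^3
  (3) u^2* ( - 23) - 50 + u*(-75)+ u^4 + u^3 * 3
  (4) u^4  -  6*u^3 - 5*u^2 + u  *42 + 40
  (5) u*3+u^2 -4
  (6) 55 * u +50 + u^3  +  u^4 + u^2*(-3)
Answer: 2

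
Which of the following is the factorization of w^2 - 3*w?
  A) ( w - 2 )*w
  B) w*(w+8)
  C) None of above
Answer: C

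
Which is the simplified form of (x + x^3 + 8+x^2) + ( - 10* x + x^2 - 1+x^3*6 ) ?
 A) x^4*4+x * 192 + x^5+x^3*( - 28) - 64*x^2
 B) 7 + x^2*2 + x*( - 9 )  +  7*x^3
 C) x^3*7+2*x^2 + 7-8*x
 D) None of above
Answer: B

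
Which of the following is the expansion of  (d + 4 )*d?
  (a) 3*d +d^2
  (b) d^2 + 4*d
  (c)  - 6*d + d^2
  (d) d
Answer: b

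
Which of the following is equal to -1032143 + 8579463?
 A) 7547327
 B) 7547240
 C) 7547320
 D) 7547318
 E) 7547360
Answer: C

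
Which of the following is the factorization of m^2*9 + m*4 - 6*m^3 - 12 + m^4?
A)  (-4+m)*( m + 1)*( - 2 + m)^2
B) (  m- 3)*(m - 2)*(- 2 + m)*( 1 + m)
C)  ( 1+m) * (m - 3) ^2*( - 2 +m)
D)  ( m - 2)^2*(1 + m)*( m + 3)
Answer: B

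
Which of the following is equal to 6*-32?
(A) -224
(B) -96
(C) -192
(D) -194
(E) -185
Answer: C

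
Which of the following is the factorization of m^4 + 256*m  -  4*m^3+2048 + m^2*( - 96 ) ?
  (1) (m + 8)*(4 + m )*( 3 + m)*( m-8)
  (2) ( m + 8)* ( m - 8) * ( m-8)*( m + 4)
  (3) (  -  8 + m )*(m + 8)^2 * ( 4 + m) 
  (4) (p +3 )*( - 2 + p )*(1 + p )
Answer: 2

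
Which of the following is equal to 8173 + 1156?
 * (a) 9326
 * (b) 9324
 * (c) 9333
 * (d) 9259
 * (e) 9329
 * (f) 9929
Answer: e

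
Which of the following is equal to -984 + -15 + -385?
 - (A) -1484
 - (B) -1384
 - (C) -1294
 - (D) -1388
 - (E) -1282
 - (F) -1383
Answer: B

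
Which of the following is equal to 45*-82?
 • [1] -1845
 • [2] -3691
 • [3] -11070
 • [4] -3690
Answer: 4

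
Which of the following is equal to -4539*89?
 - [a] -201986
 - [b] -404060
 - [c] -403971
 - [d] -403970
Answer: c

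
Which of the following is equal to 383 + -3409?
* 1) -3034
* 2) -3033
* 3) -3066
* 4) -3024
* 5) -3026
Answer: 5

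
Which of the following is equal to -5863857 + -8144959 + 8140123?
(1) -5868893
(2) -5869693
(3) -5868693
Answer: 3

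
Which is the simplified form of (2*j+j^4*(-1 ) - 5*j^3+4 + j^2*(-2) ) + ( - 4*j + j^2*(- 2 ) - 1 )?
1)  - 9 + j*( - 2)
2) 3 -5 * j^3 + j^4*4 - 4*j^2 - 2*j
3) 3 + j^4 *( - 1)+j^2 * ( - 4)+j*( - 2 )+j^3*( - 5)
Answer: 3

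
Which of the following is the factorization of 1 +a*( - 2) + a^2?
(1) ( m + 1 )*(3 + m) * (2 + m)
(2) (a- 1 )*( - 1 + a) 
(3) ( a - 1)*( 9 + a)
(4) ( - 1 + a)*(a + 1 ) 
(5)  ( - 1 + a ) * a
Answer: 2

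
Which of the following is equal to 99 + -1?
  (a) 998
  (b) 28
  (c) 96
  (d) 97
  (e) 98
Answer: e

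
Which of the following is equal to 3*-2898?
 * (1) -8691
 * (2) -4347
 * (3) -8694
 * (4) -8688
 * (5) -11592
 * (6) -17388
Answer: 3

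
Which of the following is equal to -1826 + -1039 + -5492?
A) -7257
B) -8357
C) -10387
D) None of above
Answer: B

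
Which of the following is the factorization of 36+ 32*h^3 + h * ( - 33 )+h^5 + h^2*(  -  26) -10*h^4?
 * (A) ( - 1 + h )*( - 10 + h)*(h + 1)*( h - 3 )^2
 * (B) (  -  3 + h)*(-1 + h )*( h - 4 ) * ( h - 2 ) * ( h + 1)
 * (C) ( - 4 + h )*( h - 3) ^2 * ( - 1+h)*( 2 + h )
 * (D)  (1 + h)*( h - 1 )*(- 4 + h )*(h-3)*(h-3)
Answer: D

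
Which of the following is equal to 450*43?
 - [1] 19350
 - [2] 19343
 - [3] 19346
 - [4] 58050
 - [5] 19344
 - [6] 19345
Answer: 1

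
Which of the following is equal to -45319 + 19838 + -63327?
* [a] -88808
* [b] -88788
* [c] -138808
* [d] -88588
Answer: a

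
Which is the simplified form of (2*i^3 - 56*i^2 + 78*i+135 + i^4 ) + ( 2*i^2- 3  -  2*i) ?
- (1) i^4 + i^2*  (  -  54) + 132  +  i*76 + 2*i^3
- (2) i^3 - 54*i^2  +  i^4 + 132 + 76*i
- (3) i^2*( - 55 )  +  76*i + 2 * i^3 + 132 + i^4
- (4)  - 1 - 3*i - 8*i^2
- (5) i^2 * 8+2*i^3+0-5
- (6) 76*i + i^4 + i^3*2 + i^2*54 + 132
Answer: 1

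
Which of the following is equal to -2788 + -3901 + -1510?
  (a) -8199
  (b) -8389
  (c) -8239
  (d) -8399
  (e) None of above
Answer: a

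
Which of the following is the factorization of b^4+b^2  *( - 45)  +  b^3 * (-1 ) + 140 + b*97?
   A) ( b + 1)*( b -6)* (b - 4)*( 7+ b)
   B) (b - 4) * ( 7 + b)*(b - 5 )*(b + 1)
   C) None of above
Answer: B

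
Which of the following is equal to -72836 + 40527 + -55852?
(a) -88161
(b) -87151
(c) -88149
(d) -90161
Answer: a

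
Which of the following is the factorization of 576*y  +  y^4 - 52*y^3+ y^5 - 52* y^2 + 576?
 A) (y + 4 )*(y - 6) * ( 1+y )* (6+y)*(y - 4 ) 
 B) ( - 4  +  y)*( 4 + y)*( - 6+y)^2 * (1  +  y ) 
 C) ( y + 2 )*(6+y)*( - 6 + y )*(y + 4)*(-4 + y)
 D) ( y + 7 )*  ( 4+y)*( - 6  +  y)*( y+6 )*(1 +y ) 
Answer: A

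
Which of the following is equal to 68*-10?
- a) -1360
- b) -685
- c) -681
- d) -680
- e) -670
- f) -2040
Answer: d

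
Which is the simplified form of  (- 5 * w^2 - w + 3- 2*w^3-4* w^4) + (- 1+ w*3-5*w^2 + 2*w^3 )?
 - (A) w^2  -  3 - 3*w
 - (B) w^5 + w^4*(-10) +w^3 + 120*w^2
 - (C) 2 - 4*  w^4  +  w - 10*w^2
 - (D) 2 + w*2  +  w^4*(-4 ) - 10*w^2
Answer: D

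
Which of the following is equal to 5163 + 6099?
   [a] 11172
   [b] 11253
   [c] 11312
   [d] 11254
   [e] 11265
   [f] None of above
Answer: f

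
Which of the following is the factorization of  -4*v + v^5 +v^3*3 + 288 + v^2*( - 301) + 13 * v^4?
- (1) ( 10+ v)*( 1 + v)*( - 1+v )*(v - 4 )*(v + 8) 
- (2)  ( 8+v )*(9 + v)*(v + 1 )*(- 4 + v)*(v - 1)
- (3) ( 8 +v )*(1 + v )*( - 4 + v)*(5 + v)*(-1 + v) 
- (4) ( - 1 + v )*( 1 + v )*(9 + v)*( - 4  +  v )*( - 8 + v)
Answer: 2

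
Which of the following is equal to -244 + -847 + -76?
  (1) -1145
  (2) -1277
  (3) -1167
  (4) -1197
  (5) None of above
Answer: 3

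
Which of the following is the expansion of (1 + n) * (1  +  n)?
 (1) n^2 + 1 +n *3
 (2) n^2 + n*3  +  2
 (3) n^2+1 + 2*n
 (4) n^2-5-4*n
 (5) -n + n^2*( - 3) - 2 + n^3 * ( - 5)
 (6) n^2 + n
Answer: 3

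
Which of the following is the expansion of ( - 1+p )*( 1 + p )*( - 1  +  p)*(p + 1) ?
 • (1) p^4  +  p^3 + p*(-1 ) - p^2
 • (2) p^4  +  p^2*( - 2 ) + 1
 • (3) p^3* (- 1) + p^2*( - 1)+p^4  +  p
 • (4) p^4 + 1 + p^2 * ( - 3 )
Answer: 2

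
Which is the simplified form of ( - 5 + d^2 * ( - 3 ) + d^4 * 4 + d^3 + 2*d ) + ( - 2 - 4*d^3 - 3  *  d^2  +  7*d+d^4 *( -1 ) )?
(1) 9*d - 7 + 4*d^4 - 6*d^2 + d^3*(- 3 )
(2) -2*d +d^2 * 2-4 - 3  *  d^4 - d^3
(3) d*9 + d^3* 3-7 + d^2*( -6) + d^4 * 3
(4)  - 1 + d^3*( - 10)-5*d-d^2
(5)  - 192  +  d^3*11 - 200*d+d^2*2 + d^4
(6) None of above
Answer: 6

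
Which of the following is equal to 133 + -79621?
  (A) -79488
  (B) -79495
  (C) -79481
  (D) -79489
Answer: A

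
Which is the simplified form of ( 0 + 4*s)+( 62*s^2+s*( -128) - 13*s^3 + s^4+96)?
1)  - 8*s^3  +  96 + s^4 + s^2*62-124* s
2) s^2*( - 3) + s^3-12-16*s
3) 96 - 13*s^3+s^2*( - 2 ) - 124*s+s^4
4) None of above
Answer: 4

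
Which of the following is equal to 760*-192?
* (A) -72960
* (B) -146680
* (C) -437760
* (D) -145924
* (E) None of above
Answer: E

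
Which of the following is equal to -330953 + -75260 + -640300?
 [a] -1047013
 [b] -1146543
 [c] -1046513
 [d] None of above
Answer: c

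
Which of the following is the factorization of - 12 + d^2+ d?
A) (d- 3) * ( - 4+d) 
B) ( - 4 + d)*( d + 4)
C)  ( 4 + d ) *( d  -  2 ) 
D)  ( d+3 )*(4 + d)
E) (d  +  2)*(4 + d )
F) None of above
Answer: F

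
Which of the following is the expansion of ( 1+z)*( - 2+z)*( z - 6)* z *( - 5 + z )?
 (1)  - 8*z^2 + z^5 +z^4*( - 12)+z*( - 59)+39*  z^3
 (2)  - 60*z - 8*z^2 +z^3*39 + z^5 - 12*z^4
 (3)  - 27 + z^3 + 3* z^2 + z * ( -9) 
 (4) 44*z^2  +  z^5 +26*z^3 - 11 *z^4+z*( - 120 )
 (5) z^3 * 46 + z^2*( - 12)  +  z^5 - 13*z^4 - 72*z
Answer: 2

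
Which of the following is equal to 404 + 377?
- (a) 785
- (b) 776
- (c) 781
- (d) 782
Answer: c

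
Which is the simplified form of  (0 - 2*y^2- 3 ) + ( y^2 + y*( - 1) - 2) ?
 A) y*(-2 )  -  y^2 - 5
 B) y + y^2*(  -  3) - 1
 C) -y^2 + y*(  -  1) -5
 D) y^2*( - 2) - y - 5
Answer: C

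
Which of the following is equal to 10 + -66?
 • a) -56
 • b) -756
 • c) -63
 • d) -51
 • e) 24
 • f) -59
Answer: a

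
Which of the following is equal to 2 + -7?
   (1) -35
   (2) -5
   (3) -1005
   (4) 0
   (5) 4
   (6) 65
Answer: 2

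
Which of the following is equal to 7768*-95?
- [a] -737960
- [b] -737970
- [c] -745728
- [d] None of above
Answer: a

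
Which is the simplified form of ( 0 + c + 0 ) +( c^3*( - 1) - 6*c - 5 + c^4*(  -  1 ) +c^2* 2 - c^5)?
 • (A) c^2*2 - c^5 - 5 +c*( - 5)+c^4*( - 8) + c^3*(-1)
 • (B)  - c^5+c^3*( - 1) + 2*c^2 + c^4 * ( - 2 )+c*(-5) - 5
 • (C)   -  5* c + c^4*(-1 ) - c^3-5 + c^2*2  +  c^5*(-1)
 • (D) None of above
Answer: C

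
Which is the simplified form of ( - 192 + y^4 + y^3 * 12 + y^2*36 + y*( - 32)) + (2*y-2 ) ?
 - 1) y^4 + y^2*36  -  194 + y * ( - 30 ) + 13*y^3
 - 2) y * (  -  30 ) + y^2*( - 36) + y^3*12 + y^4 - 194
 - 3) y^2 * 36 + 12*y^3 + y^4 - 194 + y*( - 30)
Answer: 3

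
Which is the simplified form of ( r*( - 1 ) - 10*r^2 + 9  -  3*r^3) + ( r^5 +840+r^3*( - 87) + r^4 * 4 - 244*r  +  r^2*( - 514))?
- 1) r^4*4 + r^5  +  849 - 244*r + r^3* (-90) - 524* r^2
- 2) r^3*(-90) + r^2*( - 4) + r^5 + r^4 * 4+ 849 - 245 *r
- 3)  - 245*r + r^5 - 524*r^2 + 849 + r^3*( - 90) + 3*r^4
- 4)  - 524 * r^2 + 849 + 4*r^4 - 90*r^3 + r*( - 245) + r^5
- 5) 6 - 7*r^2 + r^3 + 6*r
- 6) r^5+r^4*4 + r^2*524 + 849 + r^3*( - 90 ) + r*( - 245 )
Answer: 4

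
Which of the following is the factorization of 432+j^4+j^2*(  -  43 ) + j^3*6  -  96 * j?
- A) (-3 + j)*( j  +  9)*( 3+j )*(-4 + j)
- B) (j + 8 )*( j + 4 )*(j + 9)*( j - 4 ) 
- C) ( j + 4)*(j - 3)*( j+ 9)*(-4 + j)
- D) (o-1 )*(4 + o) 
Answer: C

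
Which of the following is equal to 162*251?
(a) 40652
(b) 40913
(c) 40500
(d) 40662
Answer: d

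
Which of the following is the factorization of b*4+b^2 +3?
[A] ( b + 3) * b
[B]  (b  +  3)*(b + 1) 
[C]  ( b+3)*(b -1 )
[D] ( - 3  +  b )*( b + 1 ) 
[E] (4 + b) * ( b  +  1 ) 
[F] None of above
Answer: B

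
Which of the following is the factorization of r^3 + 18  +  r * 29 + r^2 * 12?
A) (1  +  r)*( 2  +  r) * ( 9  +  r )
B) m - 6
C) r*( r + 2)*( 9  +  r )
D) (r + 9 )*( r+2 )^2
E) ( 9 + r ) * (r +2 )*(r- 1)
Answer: A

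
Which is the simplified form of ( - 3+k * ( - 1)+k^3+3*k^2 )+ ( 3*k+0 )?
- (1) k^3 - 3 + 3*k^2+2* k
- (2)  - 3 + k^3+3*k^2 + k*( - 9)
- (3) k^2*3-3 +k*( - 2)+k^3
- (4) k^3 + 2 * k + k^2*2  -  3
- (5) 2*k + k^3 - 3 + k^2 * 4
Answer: 1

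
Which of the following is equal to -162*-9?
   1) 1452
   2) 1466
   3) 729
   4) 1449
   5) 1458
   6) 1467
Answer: 5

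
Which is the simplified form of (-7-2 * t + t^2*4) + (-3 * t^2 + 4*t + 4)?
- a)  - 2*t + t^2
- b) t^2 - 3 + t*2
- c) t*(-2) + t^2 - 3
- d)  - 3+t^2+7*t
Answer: b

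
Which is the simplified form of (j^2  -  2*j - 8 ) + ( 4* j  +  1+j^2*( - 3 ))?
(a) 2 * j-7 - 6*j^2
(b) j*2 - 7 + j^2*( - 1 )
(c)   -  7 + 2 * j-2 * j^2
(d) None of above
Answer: c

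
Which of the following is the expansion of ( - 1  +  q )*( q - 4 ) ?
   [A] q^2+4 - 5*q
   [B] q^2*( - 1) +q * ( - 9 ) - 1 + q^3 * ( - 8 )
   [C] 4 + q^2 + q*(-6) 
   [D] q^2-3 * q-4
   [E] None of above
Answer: A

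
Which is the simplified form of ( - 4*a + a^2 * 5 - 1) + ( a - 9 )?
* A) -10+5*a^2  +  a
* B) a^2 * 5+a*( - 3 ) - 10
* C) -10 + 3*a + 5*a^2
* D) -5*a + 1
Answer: B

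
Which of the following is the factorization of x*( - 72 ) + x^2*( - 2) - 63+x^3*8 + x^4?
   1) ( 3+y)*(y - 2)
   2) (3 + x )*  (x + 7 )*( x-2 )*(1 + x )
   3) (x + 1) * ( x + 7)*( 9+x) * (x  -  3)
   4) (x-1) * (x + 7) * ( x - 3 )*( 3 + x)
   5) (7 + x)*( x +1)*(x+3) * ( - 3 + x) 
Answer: 5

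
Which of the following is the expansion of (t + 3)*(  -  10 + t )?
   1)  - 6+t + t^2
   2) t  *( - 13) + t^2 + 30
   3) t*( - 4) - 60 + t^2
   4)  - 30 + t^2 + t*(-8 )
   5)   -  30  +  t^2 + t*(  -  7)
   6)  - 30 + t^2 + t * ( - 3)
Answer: 5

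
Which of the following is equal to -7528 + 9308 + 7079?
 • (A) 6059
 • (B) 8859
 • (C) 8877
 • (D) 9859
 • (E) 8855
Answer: B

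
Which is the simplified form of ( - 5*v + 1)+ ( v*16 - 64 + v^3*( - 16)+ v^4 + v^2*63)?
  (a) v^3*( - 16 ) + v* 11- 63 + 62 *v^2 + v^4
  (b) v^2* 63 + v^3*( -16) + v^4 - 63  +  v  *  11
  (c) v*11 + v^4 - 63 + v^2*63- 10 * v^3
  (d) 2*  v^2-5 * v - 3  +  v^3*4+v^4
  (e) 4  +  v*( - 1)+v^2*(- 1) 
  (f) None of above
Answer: b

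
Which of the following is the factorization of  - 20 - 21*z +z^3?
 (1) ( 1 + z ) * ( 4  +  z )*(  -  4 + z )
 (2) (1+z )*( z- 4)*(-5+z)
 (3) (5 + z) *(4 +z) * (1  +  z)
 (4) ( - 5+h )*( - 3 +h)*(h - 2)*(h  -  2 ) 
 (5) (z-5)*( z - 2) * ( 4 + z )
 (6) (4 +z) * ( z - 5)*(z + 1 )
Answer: 6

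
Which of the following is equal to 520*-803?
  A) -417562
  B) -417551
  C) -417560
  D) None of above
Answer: C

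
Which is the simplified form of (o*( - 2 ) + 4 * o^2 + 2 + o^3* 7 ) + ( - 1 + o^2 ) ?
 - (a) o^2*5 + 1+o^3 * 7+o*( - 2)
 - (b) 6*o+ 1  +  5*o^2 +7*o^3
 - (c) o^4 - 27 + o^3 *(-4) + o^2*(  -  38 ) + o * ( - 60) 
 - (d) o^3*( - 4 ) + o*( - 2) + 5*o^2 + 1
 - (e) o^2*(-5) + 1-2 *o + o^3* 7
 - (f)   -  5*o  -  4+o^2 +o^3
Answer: a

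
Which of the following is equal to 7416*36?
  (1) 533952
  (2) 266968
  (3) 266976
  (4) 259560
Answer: 3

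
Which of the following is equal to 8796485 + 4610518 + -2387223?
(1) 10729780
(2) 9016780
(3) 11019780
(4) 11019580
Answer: 3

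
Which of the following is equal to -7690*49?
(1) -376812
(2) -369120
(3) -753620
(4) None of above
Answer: 4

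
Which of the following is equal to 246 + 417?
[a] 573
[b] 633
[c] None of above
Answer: c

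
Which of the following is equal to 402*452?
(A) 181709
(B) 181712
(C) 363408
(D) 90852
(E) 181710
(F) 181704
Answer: F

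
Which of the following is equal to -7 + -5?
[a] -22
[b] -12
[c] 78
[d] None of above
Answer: b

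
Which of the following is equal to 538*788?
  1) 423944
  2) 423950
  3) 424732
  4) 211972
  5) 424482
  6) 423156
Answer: 1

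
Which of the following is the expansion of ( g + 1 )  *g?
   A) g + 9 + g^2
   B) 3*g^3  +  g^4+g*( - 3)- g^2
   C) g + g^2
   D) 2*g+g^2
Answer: C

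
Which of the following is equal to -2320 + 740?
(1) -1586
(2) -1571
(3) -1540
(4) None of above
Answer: 4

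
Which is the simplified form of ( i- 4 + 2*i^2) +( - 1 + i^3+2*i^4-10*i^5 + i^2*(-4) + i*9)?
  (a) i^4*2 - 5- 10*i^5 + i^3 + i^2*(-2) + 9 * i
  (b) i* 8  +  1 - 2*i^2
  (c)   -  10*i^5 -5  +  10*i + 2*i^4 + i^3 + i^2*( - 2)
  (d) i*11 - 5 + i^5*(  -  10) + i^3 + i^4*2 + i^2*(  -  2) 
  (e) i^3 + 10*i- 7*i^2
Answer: c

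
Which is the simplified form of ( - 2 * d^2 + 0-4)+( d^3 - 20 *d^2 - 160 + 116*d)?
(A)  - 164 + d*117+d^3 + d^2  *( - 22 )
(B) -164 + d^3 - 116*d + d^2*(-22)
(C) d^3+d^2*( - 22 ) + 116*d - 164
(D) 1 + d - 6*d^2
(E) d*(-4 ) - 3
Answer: C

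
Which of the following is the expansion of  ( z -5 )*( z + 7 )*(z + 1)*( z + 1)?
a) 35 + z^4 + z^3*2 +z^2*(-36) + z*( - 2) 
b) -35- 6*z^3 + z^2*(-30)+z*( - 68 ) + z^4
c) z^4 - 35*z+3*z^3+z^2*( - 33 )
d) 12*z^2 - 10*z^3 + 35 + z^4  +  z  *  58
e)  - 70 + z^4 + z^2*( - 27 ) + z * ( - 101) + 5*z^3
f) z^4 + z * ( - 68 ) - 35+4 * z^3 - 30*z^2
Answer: f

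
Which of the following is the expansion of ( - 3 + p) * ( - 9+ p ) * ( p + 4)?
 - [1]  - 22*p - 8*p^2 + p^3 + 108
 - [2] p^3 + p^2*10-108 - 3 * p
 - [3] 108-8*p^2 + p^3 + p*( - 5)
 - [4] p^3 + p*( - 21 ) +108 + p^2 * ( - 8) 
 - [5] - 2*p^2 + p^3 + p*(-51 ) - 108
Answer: 4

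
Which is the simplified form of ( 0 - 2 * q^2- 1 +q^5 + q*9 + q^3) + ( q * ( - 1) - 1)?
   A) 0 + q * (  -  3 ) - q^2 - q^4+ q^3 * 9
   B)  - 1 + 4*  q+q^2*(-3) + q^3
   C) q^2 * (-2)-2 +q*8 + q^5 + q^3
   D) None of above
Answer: C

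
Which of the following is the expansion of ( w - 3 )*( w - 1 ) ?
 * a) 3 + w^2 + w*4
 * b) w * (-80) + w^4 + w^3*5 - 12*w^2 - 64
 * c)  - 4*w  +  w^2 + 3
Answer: c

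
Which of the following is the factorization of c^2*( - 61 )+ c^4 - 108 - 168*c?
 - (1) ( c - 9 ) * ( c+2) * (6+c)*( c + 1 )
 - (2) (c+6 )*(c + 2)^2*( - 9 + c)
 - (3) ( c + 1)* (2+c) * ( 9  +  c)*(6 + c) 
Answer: 1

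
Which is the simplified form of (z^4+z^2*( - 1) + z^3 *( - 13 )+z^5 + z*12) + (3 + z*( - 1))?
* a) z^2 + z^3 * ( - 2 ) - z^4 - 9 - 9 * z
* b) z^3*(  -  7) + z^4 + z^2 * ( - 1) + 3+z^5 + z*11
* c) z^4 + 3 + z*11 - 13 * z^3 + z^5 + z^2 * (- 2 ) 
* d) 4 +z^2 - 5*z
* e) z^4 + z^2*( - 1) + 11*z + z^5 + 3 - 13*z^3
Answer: e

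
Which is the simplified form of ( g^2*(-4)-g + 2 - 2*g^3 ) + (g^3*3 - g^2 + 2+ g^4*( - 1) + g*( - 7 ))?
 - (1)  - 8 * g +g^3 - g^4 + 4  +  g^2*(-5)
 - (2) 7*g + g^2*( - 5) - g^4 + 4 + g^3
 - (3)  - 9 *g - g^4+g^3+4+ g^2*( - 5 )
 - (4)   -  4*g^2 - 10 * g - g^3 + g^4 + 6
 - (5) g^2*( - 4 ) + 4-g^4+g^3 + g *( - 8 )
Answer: 1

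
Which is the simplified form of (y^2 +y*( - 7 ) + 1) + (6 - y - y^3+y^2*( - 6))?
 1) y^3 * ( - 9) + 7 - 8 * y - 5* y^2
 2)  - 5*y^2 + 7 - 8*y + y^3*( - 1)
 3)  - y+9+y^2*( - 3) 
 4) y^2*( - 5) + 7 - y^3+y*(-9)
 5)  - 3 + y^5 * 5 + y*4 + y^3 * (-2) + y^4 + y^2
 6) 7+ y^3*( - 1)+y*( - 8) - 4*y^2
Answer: 2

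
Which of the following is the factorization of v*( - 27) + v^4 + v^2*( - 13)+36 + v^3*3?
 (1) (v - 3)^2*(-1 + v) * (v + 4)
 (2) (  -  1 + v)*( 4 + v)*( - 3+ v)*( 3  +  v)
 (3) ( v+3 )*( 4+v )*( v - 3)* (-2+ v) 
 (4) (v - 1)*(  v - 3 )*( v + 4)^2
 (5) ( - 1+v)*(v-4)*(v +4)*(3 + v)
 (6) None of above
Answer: 2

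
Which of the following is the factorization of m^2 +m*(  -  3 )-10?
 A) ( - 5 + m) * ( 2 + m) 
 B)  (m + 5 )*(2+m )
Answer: A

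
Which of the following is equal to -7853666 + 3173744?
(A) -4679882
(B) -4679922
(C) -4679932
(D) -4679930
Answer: B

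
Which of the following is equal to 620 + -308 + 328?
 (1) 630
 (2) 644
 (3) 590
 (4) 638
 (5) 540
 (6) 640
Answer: 6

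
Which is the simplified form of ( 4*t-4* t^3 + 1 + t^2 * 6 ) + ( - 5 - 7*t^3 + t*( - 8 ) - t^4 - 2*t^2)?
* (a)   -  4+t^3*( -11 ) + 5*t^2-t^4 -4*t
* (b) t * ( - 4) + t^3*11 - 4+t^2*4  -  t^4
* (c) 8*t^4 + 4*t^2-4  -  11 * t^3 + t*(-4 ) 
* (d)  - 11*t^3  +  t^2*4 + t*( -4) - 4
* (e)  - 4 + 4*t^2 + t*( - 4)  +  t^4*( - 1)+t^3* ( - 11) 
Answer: e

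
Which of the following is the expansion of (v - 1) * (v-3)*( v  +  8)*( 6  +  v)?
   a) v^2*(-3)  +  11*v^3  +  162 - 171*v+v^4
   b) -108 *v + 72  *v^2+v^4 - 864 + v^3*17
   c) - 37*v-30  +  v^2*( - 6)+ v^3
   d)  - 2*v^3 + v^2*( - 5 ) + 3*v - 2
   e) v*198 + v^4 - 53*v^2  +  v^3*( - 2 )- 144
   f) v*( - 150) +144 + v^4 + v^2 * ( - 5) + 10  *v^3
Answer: f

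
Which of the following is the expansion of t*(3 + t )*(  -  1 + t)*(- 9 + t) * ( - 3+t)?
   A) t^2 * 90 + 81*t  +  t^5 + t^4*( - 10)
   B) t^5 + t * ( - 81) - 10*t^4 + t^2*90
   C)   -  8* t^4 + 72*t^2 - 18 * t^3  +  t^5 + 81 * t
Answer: B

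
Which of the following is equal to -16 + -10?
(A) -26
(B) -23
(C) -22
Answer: A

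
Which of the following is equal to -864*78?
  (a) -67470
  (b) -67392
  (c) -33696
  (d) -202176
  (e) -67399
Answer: b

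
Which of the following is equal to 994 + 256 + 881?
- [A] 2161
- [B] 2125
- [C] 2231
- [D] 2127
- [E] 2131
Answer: E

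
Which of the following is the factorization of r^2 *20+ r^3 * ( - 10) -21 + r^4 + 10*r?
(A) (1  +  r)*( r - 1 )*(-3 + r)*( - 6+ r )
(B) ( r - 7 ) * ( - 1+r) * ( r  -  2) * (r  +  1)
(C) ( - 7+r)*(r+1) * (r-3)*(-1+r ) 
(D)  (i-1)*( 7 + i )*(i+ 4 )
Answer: C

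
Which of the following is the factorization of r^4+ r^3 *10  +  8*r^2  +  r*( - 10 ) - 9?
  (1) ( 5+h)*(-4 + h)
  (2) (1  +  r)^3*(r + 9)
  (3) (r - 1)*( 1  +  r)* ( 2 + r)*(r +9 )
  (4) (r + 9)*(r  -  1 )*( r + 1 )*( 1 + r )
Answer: 4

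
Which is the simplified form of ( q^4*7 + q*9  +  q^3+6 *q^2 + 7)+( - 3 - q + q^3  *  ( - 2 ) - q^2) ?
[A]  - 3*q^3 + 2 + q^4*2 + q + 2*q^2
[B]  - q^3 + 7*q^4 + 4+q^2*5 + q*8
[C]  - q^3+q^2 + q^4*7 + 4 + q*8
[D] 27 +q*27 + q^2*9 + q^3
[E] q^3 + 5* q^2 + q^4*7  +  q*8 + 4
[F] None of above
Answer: B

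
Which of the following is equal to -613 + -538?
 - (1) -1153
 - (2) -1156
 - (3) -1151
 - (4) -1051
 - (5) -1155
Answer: 3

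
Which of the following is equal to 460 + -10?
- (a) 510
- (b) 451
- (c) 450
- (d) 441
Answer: c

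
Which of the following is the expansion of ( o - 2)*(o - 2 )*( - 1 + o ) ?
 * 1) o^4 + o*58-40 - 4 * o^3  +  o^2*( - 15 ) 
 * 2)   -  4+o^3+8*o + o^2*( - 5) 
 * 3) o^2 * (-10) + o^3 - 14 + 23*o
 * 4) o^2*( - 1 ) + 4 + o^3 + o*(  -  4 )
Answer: 2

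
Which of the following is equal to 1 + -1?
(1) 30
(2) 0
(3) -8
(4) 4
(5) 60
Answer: 2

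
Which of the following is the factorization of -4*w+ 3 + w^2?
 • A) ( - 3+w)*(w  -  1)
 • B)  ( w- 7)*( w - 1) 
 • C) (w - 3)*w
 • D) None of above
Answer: A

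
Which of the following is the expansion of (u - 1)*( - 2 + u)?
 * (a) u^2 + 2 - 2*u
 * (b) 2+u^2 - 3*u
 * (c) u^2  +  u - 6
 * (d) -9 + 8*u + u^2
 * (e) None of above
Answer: b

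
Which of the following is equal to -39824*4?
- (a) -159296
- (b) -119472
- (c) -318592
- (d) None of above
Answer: a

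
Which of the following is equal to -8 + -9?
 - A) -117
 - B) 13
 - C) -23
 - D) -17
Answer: D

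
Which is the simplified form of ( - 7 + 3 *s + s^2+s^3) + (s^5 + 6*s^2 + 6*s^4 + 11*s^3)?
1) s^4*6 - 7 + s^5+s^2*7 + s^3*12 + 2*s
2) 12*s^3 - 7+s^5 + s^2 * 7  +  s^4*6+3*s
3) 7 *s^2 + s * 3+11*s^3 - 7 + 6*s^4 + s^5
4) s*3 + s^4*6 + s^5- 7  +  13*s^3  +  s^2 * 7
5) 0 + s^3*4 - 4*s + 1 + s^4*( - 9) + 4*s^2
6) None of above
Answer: 2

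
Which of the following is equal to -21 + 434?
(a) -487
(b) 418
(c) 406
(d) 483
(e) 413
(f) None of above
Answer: e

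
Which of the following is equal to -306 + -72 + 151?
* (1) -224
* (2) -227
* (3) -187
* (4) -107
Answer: 2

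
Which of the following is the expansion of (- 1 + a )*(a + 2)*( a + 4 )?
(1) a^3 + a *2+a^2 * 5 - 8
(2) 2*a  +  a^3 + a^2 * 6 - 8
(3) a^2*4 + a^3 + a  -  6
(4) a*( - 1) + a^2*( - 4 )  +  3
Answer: 1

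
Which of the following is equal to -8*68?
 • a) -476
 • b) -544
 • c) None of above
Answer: b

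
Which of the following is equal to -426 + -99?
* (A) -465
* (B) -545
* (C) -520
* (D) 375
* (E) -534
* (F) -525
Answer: F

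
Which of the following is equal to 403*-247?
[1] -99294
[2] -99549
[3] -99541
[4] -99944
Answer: 3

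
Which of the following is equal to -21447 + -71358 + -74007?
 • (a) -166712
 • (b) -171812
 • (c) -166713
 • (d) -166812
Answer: d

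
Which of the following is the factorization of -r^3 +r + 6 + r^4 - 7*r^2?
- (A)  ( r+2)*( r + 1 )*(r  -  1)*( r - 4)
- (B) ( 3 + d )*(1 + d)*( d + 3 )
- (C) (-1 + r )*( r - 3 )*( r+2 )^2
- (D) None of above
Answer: D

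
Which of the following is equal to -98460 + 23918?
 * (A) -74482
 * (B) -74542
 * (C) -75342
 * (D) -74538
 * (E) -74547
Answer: B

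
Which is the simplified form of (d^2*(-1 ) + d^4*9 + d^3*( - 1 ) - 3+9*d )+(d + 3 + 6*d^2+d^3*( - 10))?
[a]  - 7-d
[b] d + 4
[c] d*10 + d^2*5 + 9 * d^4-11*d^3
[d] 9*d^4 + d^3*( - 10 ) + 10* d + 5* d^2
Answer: c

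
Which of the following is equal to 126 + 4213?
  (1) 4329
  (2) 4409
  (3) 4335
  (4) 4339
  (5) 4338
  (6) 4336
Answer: 4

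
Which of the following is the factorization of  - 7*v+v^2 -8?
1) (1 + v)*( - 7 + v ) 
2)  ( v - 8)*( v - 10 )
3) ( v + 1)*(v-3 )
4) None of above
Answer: 4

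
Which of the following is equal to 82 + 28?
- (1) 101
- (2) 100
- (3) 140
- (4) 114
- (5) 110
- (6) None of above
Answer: 5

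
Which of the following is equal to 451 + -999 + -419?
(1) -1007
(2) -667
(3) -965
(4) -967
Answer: 4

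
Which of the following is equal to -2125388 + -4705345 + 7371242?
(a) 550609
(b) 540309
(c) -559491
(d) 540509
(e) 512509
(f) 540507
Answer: d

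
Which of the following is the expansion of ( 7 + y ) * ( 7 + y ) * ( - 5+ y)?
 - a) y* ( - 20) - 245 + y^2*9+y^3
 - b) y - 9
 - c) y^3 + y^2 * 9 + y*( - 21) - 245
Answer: c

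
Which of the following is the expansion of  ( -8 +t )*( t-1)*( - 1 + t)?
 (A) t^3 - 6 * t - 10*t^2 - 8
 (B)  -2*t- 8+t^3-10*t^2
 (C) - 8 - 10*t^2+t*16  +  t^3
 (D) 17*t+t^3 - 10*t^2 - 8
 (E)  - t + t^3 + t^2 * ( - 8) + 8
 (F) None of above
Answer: D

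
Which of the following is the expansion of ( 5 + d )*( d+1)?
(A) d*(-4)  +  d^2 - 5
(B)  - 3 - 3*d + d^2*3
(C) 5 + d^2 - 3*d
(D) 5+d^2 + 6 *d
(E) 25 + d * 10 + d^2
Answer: D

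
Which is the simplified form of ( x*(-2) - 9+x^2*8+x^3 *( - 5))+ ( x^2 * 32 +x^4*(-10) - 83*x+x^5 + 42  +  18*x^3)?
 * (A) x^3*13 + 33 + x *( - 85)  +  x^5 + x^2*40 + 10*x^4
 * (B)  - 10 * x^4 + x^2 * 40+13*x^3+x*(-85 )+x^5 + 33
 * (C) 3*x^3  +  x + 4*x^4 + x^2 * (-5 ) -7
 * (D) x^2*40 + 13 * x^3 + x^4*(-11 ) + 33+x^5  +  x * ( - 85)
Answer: B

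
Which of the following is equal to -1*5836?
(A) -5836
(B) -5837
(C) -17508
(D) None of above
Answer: A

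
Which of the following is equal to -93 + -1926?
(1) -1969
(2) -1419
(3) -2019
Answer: 3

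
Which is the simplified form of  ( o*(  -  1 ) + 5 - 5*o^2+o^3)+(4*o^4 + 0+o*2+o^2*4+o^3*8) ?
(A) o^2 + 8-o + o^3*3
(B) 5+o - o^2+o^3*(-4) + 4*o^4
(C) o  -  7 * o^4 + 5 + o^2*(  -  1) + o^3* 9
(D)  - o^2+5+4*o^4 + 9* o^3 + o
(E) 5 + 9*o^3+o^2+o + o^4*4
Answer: D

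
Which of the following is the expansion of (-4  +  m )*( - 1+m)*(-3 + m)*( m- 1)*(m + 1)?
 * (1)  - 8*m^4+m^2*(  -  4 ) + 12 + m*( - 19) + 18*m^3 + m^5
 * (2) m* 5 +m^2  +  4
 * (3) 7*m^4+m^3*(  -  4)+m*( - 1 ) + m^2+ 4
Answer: 1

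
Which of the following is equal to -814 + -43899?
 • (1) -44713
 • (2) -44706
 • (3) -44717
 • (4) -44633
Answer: 1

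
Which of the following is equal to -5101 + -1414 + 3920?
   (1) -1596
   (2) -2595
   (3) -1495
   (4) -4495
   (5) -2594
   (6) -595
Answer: 2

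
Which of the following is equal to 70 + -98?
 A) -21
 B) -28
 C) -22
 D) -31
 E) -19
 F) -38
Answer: B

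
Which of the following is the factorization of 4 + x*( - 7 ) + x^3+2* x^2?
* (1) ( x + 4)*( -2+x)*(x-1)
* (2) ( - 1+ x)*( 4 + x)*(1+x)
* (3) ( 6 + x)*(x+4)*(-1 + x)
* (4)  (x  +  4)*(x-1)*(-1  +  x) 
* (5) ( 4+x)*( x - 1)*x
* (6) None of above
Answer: 4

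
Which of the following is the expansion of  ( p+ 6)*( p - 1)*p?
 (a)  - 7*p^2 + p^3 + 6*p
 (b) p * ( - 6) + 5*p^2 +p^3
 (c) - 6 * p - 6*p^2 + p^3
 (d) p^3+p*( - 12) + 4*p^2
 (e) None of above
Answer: b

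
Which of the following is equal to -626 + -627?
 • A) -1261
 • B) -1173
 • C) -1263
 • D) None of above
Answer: D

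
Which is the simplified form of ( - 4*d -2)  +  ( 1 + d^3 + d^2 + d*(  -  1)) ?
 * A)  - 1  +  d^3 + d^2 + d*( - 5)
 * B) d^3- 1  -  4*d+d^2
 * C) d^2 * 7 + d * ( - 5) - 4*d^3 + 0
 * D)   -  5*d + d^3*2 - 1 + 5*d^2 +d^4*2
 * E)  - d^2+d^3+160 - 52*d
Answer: A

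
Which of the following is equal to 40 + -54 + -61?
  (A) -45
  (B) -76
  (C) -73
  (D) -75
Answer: D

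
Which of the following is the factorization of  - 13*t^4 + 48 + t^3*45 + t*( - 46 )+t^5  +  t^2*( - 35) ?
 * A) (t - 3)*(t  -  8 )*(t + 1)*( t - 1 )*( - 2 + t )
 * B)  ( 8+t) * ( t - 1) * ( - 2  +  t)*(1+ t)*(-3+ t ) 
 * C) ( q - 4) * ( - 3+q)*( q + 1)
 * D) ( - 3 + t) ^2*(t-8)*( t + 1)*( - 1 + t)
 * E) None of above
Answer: A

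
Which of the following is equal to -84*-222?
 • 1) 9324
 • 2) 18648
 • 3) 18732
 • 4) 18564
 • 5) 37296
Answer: 2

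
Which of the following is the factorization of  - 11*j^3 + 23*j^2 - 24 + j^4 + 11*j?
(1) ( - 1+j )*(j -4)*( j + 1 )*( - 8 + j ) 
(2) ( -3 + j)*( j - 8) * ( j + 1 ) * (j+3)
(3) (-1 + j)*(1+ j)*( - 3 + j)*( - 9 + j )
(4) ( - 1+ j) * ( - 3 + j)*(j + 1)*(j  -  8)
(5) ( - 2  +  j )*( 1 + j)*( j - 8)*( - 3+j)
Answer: 4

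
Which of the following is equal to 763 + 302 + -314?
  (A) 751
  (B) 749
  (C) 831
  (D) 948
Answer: A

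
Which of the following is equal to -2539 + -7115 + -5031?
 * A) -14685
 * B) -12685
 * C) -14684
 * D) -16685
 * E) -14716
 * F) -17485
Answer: A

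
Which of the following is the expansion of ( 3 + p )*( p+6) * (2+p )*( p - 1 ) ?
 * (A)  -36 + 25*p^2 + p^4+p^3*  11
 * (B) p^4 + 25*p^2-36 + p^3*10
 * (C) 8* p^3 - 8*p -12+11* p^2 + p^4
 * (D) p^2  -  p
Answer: B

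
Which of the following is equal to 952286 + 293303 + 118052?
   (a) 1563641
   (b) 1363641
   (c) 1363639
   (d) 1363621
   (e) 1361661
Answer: b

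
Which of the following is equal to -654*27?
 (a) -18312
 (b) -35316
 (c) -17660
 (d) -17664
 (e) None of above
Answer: e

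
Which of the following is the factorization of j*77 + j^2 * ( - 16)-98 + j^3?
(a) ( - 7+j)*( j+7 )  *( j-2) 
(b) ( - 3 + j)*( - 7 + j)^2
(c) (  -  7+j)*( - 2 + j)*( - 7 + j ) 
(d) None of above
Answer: c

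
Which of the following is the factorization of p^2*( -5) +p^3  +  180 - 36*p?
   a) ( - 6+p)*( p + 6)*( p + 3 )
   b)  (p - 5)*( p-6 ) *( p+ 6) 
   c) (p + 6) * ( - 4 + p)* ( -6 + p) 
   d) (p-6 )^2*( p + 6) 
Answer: b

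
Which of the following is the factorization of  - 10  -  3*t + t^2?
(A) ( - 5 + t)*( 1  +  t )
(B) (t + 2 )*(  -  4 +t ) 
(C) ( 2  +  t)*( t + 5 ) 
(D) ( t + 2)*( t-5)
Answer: D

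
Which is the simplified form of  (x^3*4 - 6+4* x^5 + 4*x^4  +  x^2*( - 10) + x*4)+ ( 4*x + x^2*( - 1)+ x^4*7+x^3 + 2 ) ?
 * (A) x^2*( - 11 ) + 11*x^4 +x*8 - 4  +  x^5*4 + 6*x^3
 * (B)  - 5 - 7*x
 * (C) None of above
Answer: C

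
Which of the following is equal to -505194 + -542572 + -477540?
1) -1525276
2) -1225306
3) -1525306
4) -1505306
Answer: 3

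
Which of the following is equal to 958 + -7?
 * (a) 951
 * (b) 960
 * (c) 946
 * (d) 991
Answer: a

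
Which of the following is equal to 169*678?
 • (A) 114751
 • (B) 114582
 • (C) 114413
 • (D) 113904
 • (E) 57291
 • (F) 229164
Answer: B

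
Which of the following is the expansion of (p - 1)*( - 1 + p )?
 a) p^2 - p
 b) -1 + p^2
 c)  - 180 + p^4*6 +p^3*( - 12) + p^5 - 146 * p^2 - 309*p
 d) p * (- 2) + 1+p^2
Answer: d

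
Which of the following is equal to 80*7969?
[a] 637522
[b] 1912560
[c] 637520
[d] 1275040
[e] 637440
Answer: c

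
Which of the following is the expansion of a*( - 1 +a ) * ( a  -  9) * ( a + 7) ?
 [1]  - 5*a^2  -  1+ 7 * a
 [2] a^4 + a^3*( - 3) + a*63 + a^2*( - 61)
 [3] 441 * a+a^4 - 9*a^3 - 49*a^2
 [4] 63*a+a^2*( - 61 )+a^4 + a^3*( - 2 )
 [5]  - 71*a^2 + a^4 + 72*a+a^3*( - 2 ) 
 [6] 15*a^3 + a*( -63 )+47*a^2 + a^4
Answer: 2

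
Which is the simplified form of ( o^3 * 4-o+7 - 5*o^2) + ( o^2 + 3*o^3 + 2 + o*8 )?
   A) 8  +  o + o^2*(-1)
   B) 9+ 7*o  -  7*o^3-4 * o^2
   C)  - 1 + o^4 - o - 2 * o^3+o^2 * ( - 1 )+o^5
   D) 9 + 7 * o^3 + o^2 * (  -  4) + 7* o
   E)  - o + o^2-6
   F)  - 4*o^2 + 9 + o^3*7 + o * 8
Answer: D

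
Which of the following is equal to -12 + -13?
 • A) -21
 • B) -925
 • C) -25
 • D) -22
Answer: C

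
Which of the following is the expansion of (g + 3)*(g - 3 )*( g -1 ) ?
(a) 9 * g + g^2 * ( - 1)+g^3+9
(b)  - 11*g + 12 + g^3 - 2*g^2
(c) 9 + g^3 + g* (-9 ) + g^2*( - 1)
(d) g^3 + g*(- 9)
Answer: c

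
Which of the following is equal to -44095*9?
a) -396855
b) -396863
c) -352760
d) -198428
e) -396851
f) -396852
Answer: a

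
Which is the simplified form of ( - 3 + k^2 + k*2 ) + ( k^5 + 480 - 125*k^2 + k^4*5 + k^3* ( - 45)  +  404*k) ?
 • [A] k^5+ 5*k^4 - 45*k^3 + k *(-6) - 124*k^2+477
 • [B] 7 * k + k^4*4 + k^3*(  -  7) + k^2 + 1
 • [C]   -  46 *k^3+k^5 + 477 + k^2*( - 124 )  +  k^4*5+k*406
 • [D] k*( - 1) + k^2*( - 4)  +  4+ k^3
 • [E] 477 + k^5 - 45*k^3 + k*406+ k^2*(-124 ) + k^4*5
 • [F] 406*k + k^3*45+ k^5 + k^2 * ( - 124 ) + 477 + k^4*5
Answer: E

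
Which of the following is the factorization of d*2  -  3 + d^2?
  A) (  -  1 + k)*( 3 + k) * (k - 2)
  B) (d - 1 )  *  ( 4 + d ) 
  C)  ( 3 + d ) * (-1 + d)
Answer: C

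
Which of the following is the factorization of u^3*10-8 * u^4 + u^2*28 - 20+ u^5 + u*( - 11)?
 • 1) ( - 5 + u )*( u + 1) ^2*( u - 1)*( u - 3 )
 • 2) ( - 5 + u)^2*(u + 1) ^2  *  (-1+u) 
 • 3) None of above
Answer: 3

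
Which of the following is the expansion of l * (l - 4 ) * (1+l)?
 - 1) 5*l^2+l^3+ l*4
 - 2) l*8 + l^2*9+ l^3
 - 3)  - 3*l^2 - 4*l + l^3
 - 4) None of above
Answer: 3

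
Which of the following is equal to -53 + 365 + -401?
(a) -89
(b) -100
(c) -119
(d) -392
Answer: a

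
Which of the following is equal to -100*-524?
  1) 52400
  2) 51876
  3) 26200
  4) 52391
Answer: 1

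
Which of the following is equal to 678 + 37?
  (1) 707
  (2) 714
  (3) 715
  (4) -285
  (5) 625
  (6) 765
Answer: 3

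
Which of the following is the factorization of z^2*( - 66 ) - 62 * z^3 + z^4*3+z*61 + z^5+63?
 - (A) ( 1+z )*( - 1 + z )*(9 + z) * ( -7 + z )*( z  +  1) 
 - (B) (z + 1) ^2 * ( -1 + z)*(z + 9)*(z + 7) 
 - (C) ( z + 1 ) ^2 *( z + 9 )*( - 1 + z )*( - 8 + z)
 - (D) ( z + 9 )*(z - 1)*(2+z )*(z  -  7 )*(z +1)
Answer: A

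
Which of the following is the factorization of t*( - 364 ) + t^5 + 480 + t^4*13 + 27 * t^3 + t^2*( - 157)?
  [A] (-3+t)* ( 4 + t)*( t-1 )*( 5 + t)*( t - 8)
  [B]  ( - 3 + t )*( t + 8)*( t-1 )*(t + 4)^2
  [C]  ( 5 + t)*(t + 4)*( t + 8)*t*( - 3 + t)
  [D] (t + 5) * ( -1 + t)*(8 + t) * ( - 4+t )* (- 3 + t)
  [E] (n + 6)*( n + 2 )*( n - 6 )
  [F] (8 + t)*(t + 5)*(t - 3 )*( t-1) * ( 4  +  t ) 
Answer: F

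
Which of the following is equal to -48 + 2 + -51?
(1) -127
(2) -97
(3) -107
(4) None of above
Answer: 2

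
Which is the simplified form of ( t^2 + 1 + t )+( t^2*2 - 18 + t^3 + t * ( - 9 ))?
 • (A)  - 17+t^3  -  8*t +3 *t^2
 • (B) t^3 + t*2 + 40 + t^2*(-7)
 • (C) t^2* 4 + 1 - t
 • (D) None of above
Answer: A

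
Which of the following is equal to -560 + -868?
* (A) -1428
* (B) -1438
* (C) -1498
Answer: A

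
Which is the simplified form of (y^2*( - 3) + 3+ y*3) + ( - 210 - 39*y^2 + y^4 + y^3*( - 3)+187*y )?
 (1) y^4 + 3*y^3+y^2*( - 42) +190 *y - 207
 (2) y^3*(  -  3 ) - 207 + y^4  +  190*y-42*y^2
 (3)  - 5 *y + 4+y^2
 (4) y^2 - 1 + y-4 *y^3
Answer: 2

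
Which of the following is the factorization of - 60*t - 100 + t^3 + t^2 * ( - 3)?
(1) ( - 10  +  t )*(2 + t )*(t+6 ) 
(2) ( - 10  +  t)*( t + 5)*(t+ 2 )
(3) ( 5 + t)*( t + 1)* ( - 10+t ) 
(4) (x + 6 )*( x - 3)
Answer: 2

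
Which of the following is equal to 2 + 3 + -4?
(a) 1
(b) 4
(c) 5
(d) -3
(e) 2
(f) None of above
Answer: a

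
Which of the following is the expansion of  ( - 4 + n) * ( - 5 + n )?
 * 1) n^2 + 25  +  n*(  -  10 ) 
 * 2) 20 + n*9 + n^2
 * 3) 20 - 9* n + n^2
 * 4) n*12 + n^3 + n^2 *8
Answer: 3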